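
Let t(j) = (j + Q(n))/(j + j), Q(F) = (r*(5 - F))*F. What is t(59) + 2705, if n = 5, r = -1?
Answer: 5411/2 ≈ 2705.5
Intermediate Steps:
Q(F) = F*(-5 + F) (Q(F) = (-(5 - F))*F = (-5 + F)*F = F*(-5 + F))
t(j) = 1/2 (t(j) = (j + 5*(-5 + 5))/(j + j) = (j + 5*0)/((2*j)) = (j + 0)*(1/(2*j)) = j*(1/(2*j)) = 1/2)
t(59) + 2705 = 1/2 + 2705 = 5411/2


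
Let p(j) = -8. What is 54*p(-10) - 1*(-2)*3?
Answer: -426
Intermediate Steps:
54*p(-10) - 1*(-2)*3 = 54*(-8) - 1*(-2)*3 = -432 + 2*3 = -432 + 6 = -426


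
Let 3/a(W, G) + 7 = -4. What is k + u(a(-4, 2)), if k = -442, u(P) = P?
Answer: -4865/11 ≈ -442.27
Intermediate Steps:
a(W, G) = -3/11 (a(W, G) = 3/(-7 - 4) = 3/(-11) = 3*(-1/11) = -3/11)
k + u(a(-4, 2)) = -442 - 3/11 = -4865/11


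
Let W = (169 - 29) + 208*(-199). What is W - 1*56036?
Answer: -97288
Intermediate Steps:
W = -41252 (W = 140 - 41392 = -41252)
W - 1*56036 = -41252 - 1*56036 = -41252 - 56036 = -97288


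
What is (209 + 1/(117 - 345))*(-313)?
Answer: -14914763/228 ≈ -65416.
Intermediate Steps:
(209 + 1/(117 - 345))*(-313) = (209 + 1/(-228))*(-313) = (209 - 1/228)*(-313) = (47651/228)*(-313) = -14914763/228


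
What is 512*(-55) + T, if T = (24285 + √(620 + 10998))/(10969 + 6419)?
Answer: -163207265/5796 + √11618/17388 ≈ -28159.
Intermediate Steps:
T = 8095/5796 + √11618/17388 (T = (24285 + √11618)/17388 = (24285 + √11618)*(1/17388) = 8095/5796 + √11618/17388 ≈ 1.4029)
512*(-55) + T = 512*(-55) + (8095/5796 + √11618/17388) = -28160 + (8095/5796 + √11618/17388) = -163207265/5796 + √11618/17388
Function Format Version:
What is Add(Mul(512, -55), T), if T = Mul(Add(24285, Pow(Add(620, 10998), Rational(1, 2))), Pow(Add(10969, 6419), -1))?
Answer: Add(Rational(-163207265, 5796), Mul(Rational(1, 17388), Pow(11618, Rational(1, 2)))) ≈ -28159.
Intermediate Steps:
T = Add(Rational(8095, 5796), Mul(Rational(1, 17388), Pow(11618, Rational(1, 2)))) (T = Mul(Add(24285, Pow(11618, Rational(1, 2))), Pow(17388, -1)) = Mul(Add(24285, Pow(11618, Rational(1, 2))), Rational(1, 17388)) = Add(Rational(8095, 5796), Mul(Rational(1, 17388), Pow(11618, Rational(1, 2)))) ≈ 1.4029)
Add(Mul(512, -55), T) = Add(Mul(512, -55), Add(Rational(8095, 5796), Mul(Rational(1, 17388), Pow(11618, Rational(1, 2))))) = Add(-28160, Add(Rational(8095, 5796), Mul(Rational(1, 17388), Pow(11618, Rational(1, 2))))) = Add(Rational(-163207265, 5796), Mul(Rational(1, 17388), Pow(11618, Rational(1, 2))))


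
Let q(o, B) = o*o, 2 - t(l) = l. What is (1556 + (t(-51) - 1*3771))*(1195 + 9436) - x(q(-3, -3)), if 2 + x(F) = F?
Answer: -22984229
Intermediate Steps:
t(l) = 2 - l
q(o, B) = o²
x(F) = -2 + F
(1556 + (t(-51) - 1*3771))*(1195 + 9436) - x(q(-3, -3)) = (1556 + ((2 - 1*(-51)) - 1*3771))*(1195 + 9436) - (-2 + (-3)²) = (1556 + ((2 + 51) - 3771))*10631 - (-2 + 9) = (1556 + (53 - 3771))*10631 - 1*7 = (1556 - 3718)*10631 - 7 = -2162*10631 - 7 = -22984222 - 7 = -22984229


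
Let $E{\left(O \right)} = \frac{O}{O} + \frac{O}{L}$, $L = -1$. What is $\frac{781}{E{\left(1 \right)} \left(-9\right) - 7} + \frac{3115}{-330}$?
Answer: $- \frac{55907}{462} \approx -121.01$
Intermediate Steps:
$E{\left(O \right)} = 1 - O$ ($E{\left(O \right)} = \frac{O}{O} + \frac{O}{-1} = 1 + O \left(-1\right) = 1 - O$)
$\frac{781}{E{\left(1 \right)} \left(-9\right) - 7} + \frac{3115}{-330} = \frac{781}{\left(1 - 1\right) \left(-9\right) - 7} + \frac{3115}{-330} = \frac{781}{\left(1 - 1\right) \left(-9\right) - 7} + 3115 \left(- \frac{1}{330}\right) = \frac{781}{0 \left(-9\right) - 7} - \frac{623}{66} = \frac{781}{0 - 7} - \frac{623}{66} = \frac{781}{-7} - \frac{623}{66} = 781 \left(- \frac{1}{7}\right) - \frac{623}{66} = - \frac{781}{7} - \frac{623}{66} = - \frac{55907}{462}$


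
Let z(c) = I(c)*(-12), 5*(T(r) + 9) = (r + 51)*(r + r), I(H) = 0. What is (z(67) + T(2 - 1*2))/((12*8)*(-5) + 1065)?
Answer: -1/65 ≈ -0.015385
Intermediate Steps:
T(r) = -9 + 2*r*(51 + r)/5 (T(r) = -9 + ((r + 51)*(r + r))/5 = -9 + ((51 + r)*(2*r))/5 = -9 + (2*r*(51 + r))/5 = -9 + 2*r*(51 + r)/5)
z(c) = 0 (z(c) = 0*(-12) = 0)
(z(67) + T(2 - 1*2))/((12*8)*(-5) + 1065) = (0 + (-9 + 2*(2 - 1*2)²/5 + 102*(2 - 1*2)/5))/((12*8)*(-5) + 1065) = (0 + (-9 + 2*(2 - 2)²/5 + 102*(2 - 2)/5))/(96*(-5) + 1065) = (0 + (-9 + (⅖)*0² + (102/5)*0))/(-480 + 1065) = (0 + (-9 + (⅖)*0 + 0))/585 = (0 + (-9 + 0 + 0))*(1/585) = (0 - 9)*(1/585) = -9*1/585 = -1/65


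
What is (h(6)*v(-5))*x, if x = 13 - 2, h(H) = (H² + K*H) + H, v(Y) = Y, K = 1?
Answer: -2640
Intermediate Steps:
h(H) = H² + 2*H (h(H) = (H² + 1*H) + H = (H² + H) + H = (H + H²) + H = H² + 2*H)
x = 11
(h(6)*v(-5))*x = ((6*(2 + 6))*(-5))*11 = ((6*8)*(-5))*11 = (48*(-5))*11 = -240*11 = -2640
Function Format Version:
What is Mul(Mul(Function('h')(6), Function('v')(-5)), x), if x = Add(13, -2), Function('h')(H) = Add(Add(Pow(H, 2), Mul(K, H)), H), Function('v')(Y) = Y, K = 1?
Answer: -2640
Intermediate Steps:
Function('h')(H) = Add(Pow(H, 2), Mul(2, H)) (Function('h')(H) = Add(Add(Pow(H, 2), Mul(1, H)), H) = Add(Add(Pow(H, 2), H), H) = Add(Add(H, Pow(H, 2)), H) = Add(Pow(H, 2), Mul(2, H)))
x = 11
Mul(Mul(Function('h')(6), Function('v')(-5)), x) = Mul(Mul(Mul(6, Add(2, 6)), -5), 11) = Mul(Mul(Mul(6, 8), -5), 11) = Mul(Mul(48, -5), 11) = Mul(-240, 11) = -2640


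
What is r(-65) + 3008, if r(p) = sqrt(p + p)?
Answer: 3008 + I*sqrt(130) ≈ 3008.0 + 11.402*I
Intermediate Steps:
r(p) = sqrt(2)*sqrt(p) (r(p) = sqrt(2*p) = sqrt(2)*sqrt(p))
r(-65) + 3008 = sqrt(2)*sqrt(-65) + 3008 = sqrt(2)*(I*sqrt(65)) + 3008 = I*sqrt(130) + 3008 = 3008 + I*sqrt(130)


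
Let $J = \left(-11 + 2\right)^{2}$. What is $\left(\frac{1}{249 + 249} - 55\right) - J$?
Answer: $- \frac{67727}{498} \approx -136.0$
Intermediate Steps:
$J = 81$ ($J = \left(-9\right)^{2} = 81$)
$\left(\frac{1}{249 + 249} - 55\right) - J = \left(\frac{1}{249 + 249} - 55\right) - 81 = \left(\frac{1}{498} - 55\right) - 81 = - \frac{27389}{498} - 81 = - \frac{67727}{498}$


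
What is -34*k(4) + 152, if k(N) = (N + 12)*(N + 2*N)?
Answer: -6376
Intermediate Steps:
k(N) = 3*N*(12 + N) (k(N) = (12 + N)*(3*N) = 3*N*(12 + N))
-34*k(4) + 152 = -102*4*(12 + 4) + 152 = -102*4*16 + 152 = -34*192 + 152 = -6528 + 152 = -6376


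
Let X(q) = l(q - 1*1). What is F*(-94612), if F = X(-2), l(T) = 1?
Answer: -94612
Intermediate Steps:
X(q) = 1
F = 1
F*(-94612) = 1*(-94612) = -94612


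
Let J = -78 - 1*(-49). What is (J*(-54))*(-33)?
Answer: -51678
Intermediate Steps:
J = -29 (J = -78 + 49 = -29)
(J*(-54))*(-33) = -29*(-54)*(-33) = 1566*(-33) = -51678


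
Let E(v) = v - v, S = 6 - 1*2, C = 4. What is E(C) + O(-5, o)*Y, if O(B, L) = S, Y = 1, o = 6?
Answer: 4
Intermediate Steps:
S = 4 (S = 6 - 2 = 4)
E(v) = 0
O(B, L) = 4
E(C) + O(-5, o)*Y = 0 + 4*1 = 0 + 4 = 4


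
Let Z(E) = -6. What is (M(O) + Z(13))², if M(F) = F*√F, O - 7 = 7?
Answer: 2780 - 168*√14 ≈ 2151.4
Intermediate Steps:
O = 14 (O = 7 + 7 = 14)
M(F) = F^(3/2)
(M(O) + Z(13))² = (14^(3/2) - 6)² = (14*√14 - 6)² = (-6 + 14*√14)²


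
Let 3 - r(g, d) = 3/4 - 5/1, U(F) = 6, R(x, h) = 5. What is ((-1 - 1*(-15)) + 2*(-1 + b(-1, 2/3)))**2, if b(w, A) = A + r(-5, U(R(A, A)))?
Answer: 27889/36 ≈ 774.69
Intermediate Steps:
r(g, d) = 29/4 (r(g, d) = 3 - (3/4 - 5/1) = 3 - (3*(1/4) - 5*1) = 3 - (3/4 - 5) = 3 - 1*(-17/4) = 3 + 17/4 = 29/4)
b(w, A) = 29/4 + A (b(w, A) = A + 29/4 = 29/4 + A)
((-1 - 1*(-15)) + 2*(-1 + b(-1, 2/3)))**2 = ((-1 - 1*(-15)) + 2*(-1 + (29/4 + 2/3)))**2 = ((-1 + 15) + 2*(-1 + (29/4 + 2*(1/3))))**2 = (14 + 2*(-1 + (29/4 + 2/3)))**2 = (14 + 2*(-1 + 95/12))**2 = (14 + 2*(83/12))**2 = (14 + 83/6)**2 = (167/6)**2 = 27889/36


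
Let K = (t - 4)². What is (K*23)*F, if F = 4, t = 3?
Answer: 92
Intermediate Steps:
K = 1 (K = (3 - 4)² = (-1)² = 1)
(K*23)*F = (1*23)*4 = 23*4 = 92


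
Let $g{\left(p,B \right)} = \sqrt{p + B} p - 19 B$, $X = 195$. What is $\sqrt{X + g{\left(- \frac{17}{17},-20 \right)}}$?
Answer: $\sqrt{575 - i \sqrt{21}} \approx 23.979 - 0.09555 i$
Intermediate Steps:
$g{\left(p,B \right)} = - 19 B + p \sqrt{B + p}$ ($g{\left(p,B \right)} = \sqrt{B + p} p - 19 B = p \sqrt{B + p} - 19 B = - 19 B + p \sqrt{B + p}$)
$\sqrt{X + g{\left(- \frac{17}{17},-20 \right)}} = \sqrt{195 + \left(\left(-19\right) \left(-20\right) + - \frac{17}{17} \sqrt{-20 - \frac{17}{17}}\right)} = \sqrt{195 + \left(380 + \left(-17\right) \frac{1}{17} \sqrt{-20 - 1}\right)} = \sqrt{195 + \left(380 - \sqrt{-20 - 1}\right)} = \sqrt{195 + \left(380 - \sqrt{-21}\right)} = \sqrt{195 + \left(380 - i \sqrt{21}\right)} = \sqrt{575 - i \sqrt{21}}$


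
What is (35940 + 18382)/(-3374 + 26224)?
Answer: 27161/11425 ≈ 2.3773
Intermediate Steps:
(35940 + 18382)/(-3374 + 26224) = 54322/22850 = 54322*(1/22850) = 27161/11425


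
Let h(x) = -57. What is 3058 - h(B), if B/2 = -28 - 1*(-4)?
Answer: 3115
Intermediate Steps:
B = -48 (B = 2*(-28 - 1*(-4)) = 2*(-28 + 4) = 2*(-24) = -48)
3058 - h(B) = 3058 - 1*(-57) = 3058 + 57 = 3115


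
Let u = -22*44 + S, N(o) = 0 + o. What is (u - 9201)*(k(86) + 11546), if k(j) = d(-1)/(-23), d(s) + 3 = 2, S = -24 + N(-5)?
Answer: -2708170682/23 ≈ -1.1775e+8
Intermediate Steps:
N(o) = o
S = -29 (S = -24 - 5 = -29)
d(s) = -1 (d(s) = -3 + 2 = -1)
k(j) = 1/23 (k(j) = -1/(-23) = -1*(-1/23) = 1/23)
u = -997 (u = -22*44 - 29 = -968 - 29 = -997)
(u - 9201)*(k(86) + 11546) = (-997 - 9201)*(1/23 + 11546) = -10198*265559/23 = -2708170682/23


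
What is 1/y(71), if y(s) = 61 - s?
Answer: -⅒ ≈ -0.10000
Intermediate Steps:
1/y(71) = 1/(61 - 1*71) = 1/(61 - 71) = 1/(-10) = -⅒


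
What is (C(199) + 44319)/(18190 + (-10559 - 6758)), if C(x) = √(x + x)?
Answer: 14773/291 + √398/873 ≈ 50.789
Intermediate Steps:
C(x) = √2*√x (C(x) = √(2*x) = √2*√x)
(C(199) + 44319)/(18190 + (-10559 - 6758)) = (√2*√199 + 44319)/(18190 + (-10559 - 6758)) = (√398 + 44319)/(18190 - 17317) = (44319 + √398)/873 = (44319 + √398)*(1/873) = 14773/291 + √398/873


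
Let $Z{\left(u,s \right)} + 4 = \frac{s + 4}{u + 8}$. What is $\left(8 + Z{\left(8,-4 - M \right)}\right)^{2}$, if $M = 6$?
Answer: $\frac{841}{64} \approx 13.141$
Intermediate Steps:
$Z{\left(u,s \right)} = -4 + \frac{4 + s}{8 + u}$ ($Z{\left(u,s \right)} = -4 + \frac{s + 4}{u + 8} = -4 + \frac{4 + s}{8 + u}$)
$\left(8 + Z{\left(8,-4 - M \right)}\right)^{2} = \left(8 + \frac{-28 - 10 - 32}{8 + 8}\right)^{2} = \left(8 + \frac{-28 - 10 - 32}{16}\right)^{2} = \left(8 + \frac{1}{16} \left(-70\right)\right)^{2} = \left(8 - \frac{35}{8}\right)^{2} = \left(\frac{29}{8}\right)^{2} = \frac{841}{64}$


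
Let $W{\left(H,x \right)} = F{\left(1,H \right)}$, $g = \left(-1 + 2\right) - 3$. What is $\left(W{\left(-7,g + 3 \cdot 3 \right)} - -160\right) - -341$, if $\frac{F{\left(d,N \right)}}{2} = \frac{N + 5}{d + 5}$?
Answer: $\frac{1501}{3} \approx 500.33$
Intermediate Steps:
$g = -2$ ($g = 1 - 3 = -2$)
$F{\left(d,N \right)} = \frac{2 \left(5 + N\right)}{5 + d}$ ($F{\left(d,N \right)} = 2 \frac{N + 5}{d + 5} = 2 \frac{5 + N}{5 + d} = \frac{2 \left(5 + N\right)}{5 + d}$)
$W{\left(H,x \right)} = \frac{5}{3} + \frac{H}{3}$ ($W{\left(H,x \right)} = \frac{2 \left(5 + H\right)}{5 + 1} = \frac{2 \left(5 + H\right)}{6} = 2 \cdot \frac{1}{6} \left(5 + H\right) = \frac{5}{3} + \frac{H}{3}$)
$\left(W{\left(-7,g + 3 \cdot 3 \right)} - -160\right) - -341 = \left(\left(\frac{5}{3} + \frac{1}{3} \left(-7\right)\right) - -160\right) - -341 = \left(\left(\frac{5}{3} - \frac{7}{3}\right) + 160\right) + 341 = \left(- \frac{2}{3} + 160\right) + 341 = \frac{478}{3} + 341 = \frac{1501}{3}$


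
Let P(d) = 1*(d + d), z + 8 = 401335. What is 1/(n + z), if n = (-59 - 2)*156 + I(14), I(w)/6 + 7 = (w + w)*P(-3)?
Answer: 1/390761 ≈ 2.5591e-6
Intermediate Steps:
z = 401327 (z = -8 + 401335 = 401327)
P(d) = 2*d (P(d) = 1*(2*d) = 2*d)
I(w) = -42 - 72*w (I(w) = -42 + 6*((w + w)*(2*(-3))) = -42 + 6*((2*w)*(-6)) = -42 + 6*(-12*w) = -42 - 72*w)
n = -10566 (n = (-59 - 2)*156 + (-42 - 72*14) = -61*156 + (-42 - 1008) = -9516 - 1050 = -10566)
1/(n + z) = 1/(-10566 + 401327) = 1/390761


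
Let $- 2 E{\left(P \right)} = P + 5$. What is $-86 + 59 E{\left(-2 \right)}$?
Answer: $- \frac{349}{2} \approx -174.5$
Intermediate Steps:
$E{\left(P \right)} = - \frac{5}{2} - \frac{P}{2}$ ($E{\left(P \right)} = - \frac{P + 5}{2} = - \frac{5 + P}{2} = - \frac{5}{2} - \frac{P}{2}$)
$-86 + 59 E{\left(-2 \right)} = -86 + 59 \left(- \frac{5}{2} - -1\right) = -86 + 59 \left(- \frac{5}{2} + 1\right) = -86 + 59 \left(- \frac{3}{2}\right) = -86 - \frac{177}{2} = - \frac{349}{2}$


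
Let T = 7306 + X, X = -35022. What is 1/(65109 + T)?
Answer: 1/37393 ≈ 2.6743e-5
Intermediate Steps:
T = -27716 (T = 7306 - 35022 = -27716)
1/(65109 + T) = 1/(65109 - 27716) = 1/37393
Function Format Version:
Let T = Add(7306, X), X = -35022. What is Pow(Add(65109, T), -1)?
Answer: Rational(1, 37393) ≈ 2.6743e-5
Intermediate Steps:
T = -27716 (T = Add(7306, -35022) = -27716)
Pow(Add(65109, T), -1) = Pow(Add(65109, -27716), -1) = Pow(37393, -1) = Rational(1, 37393)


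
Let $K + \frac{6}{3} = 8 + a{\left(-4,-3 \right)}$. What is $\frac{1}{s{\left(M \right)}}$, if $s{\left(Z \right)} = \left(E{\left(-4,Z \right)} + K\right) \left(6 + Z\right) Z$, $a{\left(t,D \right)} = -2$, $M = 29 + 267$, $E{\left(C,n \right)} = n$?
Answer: $\frac{1}{26817600} \approx 3.7289 \cdot 10^{-8}$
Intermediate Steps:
$M = 296$
$K = 4$ ($K = -2 + \left(8 - 2\right) = -2 + 6 = 4$)
$s{\left(Z \right)} = Z \left(4 + Z\right) \left(6 + Z\right)$ ($s{\left(Z \right)} = \left(Z + 4\right) \left(6 + Z\right) Z = \left(4 + Z\right) Z \left(6 + Z\right) = Z \left(4 + Z\right) \left(6 + Z\right)$)
$\frac{1}{s{\left(M \right)}} = \frac{1}{296 \left(24 + 296^{2} + 10 \cdot 296\right)} = \frac{1}{296 \left(24 + 87616 + 2960\right)} = \frac{1}{296 \cdot 90600} = \frac{1}{26817600}$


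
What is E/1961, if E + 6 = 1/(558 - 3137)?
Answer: -15475/5057419 ≈ -0.0030599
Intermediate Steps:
E = -15475/2579 (E = -6 + 1/(558 - 3137) = -6 + 1/(-2579) = -6 - 1/2579 = -15475/2579 ≈ -6.0004)
E/1961 = -15475/2579/1961 = (1/1961)*(-15475/2579) = -15475/5057419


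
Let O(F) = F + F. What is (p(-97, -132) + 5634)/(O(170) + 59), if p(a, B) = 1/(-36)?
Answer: 202823/14364 ≈ 14.120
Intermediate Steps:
p(a, B) = -1/36
O(F) = 2*F
(p(-97, -132) + 5634)/(O(170) + 59) = (-1/36 + 5634)/(2*170 + 59) = 202823/(36*(340 + 59)) = (202823/36)/399 = (202823/36)*(1/399) = 202823/14364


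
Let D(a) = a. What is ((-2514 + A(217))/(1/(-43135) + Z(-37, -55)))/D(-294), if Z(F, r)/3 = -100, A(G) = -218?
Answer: -58922410/1902253647 ≈ -0.030975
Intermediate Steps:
Z(F, r) = -300 (Z(F, r) = 3*(-100) = -300)
((-2514 + A(217))/(1/(-43135) + Z(-37, -55)))/D(-294) = ((-2514 - 218)/(1/(-43135) - 300))/(-294) = -2732/(-1/43135 - 300)*(-1/294) = -2732/(-12940501/43135)*(-1/294) = -2732*(-43135/12940501)*(-1/294) = (117844820/12940501)*(-1/294) = -58922410/1902253647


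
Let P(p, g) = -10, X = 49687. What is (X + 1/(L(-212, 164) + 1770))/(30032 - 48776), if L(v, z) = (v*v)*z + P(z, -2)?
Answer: -366321183713/138191564544 ≈ -2.6508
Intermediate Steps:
L(v, z) = -10 + z*v**2 (L(v, z) = (v*v)*z - 10 = v**2*z - 10 = z*v**2 - 10 = -10 + z*v**2)
(X + 1/(L(-212, 164) + 1770))/(30032 - 48776) = (49687 + 1/((-10 + 164*(-212)**2) + 1770))/(30032 - 48776) = (49687 + 1/((-10 + 164*44944) + 1770))/(-18744) = (49687 + 1/((-10 + 7370816) + 1770))*(-1/18744) = (49687 + 1/(7370806 + 1770))*(-1/18744) = (49687 + 1/7372576)*(-1/18744) = (366321183713/7372576)*(-1/18744) = -366321183713/138191564544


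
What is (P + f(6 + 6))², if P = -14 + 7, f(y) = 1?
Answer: 36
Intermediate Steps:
P = -7
(P + f(6 + 6))² = (-7 + 1)² = (-6)² = 36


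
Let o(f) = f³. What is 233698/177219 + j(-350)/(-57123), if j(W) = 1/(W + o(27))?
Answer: 3186252837323/2416214695741 ≈ 1.3187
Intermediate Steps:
j(W) = 1/(19683 + W) (j(W) = 1/(W + 27³) = 1/(W + 19683) = 1/(19683 + W))
233698/177219 + j(-350)/(-57123) = 233698/177219 + 1/((19683 - 350)*(-57123)) = 233698*(1/177219) - 1/57123/19333 = 233698/177219 + (1/19333)*(-1/57123) = 233698/177219 - 1/1104358959 = 3186252837323/2416214695741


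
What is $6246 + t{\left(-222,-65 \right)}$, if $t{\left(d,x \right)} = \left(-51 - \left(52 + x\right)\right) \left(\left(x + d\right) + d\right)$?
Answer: $25588$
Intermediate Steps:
$t{\left(d,x \right)} = \left(-103 - x\right) \left(x + 2 d\right)$ ($t{\left(d,x \right)} = \left(-103 - x\right) \left(\left(d + x\right) + d\right) = \left(-103 - x\right) \left(x + 2 d\right)$)
$6246 + t{\left(-222,-65 \right)} = 6246 - \left(-48202 + 28860\right) = 6246 + \left(\left(-1\right) 4225 + 45732 + 6695 - 28860\right) = 6246 + \left(-4225 + 45732 + 6695 - 28860\right) = 6246 + 19342 = 25588$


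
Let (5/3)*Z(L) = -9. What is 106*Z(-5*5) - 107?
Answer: -3397/5 ≈ -679.40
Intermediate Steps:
Z(L) = -27/5 (Z(L) = (3/5)*(-9) = -27/5)
106*Z(-5*5) - 107 = 106*(-27/5) - 107 = -2862/5 - 107 = -3397/5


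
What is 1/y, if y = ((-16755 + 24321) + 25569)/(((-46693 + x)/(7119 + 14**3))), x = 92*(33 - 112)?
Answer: -17987/108936835 ≈ -0.00016511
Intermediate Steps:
x = -7268 (x = 92*(-79) = -7268)
y = -108936835/17987 (y = ((-16755 + 24321) + 25569)/(((-46693 - 7268)/(7119 + 14**3))) = (7566 + 25569)/((-53961/(7119 + 2744))) = 33135/((-53961/9863)) = 33135/((-53961*1/9863)) = 33135/(-53961/9863) = 33135*(-9863/53961) = -108936835/17987 ≈ -6056.4)
1/y = 1/(-108936835/17987) = -17987/108936835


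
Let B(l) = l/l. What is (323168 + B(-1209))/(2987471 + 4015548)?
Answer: 323169/7003019 ≈ 0.046147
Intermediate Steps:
B(l) = 1
(323168 + B(-1209))/(2987471 + 4015548) = (323168 + 1)/(2987471 + 4015548) = 323169/7003019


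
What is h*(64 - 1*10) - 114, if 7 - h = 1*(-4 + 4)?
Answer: 264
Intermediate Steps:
h = 7 (h = 7 - (-4 + 4) = 7 - 0 = 7 - 1*0 = 7 + 0 = 7)
h*(64 - 1*10) - 114 = 7*(64 - 1*10) - 114 = 7*(64 - 10) - 114 = 7*54 - 114 = 378 - 114 = 264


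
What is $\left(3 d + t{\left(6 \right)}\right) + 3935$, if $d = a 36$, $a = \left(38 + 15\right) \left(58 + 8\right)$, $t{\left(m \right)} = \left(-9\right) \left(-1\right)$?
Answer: $381728$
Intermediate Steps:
$t{\left(m \right)} = 9$
$a = 3498$ ($a = 53 \cdot 66 = 3498$)
$d = 125928$ ($d = 3498 \cdot 36 = 125928$)
$\left(3 d + t{\left(6 \right)}\right) + 3935 = \left(3 \cdot 125928 + 9\right) + 3935 = \left(377784 + 9\right) + 3935 = 377793 + 3935 = 381728$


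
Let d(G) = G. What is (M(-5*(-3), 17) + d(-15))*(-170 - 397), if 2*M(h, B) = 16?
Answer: 3969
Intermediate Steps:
M(h, B) = 8 (M(h, B) = (½)*16 = 8)
(M(-5*(-3), 17) + d(-15))*(-170 - 397) = (8 - 15)*(-170 - 397) = -7*(-567) = 3969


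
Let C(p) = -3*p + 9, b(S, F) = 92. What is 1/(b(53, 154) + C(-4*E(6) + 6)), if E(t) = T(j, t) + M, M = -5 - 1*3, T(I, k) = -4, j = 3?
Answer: -1/61 ≈ -0.016393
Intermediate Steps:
M = -8 (M = -5 - 3 = -8)
E(t) = -12 (E(t) = -4 - 8 = -12)
C(p) = 9 - 3*p
1/(b(53, 154) + C(-4*E(6) + 6)) = 1/(92 + (9 - 3*(-4*(-12) + 6))) = 1/(92 + (9 - 3*(48 + 6))) = 1/(92 + (9 - 3*54)) = 1/(92 + (9 - 162)) = 1/(92 - 153) = 1/(-61) = -1/61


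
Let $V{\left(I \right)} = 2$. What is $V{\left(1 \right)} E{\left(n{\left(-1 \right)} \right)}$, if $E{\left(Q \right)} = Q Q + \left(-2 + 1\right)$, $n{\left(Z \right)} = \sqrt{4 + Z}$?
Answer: $4$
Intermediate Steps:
$E{\left(Q \right)} = -1 + Q^{2}$ ($E{\left(Q \right)} = Q^{2} - 1 = -1 + Q^{2}$)
$V{\left(1 \right)} E{\left(n{\left(-1 \right)} \right)} = 2 \left(-1 + \left(\sqrt{4 - 1}\right)^{2}\right) = 2 \left(-1 + \left(\sqrt{3}\right)^{2}\right) = 2 \left(-1 + 3\right) = 2 \cdot 2 = 4$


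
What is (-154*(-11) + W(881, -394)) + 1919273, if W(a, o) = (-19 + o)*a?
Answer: 1557114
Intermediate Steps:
W(a, o) = a*(-19 + o)
(-154*(-11) + W(881, -394)) + 1919273 = (-154*(-11) + 881*(-19 - 394)) + 1919273 = (1694 + 881*(-413)) + 1919273 = (1694 - 363853) + 1919273 = -362159 + 1919273 = 1557114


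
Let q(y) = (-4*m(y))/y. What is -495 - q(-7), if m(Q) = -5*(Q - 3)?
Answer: -3665/7 ≈ -523.57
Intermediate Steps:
m(Q) = 15 - 5*Q (m(Q) = -5*(-3 + Q) = 15 - 5*Q)
q(y) = (-60 + 20*y)/y (q(y) = (-4*(15 - 5*y))/y = (-60 + 20*y)/y)
-495 - q(-7) = -495 - (20 - 60/(-7)) = -495 - (20 - 60*(-⅐)) = -495 - (20 + 60/7) = -495 - 1*200/7 = -495 - 200/7 = -3665/7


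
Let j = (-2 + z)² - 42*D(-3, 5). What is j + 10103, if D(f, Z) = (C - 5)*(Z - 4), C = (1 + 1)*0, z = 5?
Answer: 10322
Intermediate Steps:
C = 0 (C = 2*0 = 0)
D(f, Z) = 20 - 5*Z (D(f, Z) = (0 - 5)*(Z - 4) = -5*(-4 + Z) = 20 - 5*Z)
j = 219 (j = (-2 + 5)² - 42*(20 - 5*5) = 3² - 42*(20 - 25) = 9 - 42*(-5) = 9 + 210 = 219)
j + 10103 = 219 + 10103 = 10322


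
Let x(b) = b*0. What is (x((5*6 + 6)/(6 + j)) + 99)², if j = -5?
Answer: 9801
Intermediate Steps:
x(b) = 0
(x((5*6 + 6)/(6 + j)) + 99)² = (0 + 99)² = 99² = 9801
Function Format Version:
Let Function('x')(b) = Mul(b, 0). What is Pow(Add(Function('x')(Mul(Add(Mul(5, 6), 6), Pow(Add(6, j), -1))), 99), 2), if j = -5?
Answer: 9801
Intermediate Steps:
Function('x')(b) = 0
Pow(Add(Function('x')(Mul(Add(Mul(5, 6), 6), Pow(Add(6, j), -1))), 99), 2) = Pow(Add(0, 99), 2) = Pow(99, 2) = 9801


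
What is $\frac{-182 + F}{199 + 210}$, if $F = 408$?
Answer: $\frac{226}{409} \approx 0.55257$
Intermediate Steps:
$\frac{-182 + F}{199 + 210} = \frac{-182 + 408}{199 + 210} = \frac{226}{409}$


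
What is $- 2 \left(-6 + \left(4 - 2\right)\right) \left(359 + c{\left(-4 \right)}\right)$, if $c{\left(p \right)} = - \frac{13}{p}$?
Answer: $2898$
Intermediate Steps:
$- 2 \left(-6 + \left(4 - 2\right)\right) \left(359 + c{\left(-4 \right)}\right) = - 2 \left(-6 + \left(4 - 2\right)\right) \left(359 - \frac{13}{-4}\right) = - 2 \left(-6 + 2\right) \left(359 - - \frac{13}{4}\right) = \left(-2\right) \left(-4\right) \left(359 + \frac{13}{4}\right) = 8 \cdot \frac{1449}{4} = 2898$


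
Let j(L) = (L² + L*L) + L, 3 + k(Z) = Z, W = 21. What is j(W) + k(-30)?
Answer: 870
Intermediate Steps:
k(Z) = -3 + Z
j(L) = L + 2*L² (j(L) = (L² + L²) + L = 2*L² + L = L + 2*L²)
j(W) + k(-30) = 21*(1 + 2*21) + (-3 - 30) = 21*(1 + 42) - 33 = 21*43 - 33 = 903 - 33 = 870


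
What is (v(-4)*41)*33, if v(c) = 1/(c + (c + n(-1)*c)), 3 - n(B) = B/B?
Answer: -1353/16 ≈ -84.563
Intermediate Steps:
n(B) = 2 (n(B) = 3 - B/B = 3 - 1*1 = 3 - 1 = 2)
v(c) = 1/(4*c) (v(c) = 1/(c + (c + 2*c)) = 1/(c + 3*c) = 1/(4*c))
(v(-4)*41)*33 = (((¼)/(-4))*41)*33 = (((¼)*(-¼))*41)*33 = -1/16*41*33 = -41/16*33 = -1353/16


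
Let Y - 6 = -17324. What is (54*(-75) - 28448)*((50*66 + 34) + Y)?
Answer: 454452032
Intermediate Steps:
Y = -17318 (Y = 6 - 17324 = -17318)
(54*(-75) - 28448)*((50*66 + 34) + Y) = (54*(-75) - 28448)*((50*66 + 34) - 17318) = (-4050 - 28448)*((3300 + 34) - 17318) = -32498*(3334 - 17318) = -32498*(-13984) = 454452032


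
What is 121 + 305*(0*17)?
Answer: 121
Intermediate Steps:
121 + 305*(0*17) = 121 + 305*0 = 121 + 0 = 121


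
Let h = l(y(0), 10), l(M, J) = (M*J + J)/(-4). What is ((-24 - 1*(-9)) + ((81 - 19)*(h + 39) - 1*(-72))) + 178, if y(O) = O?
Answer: 2498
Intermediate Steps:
l(M, J) = -J/4 - J*M/4 (l(M, J) = (J*M + J)*(-¼) = (J + J*M)*(-¼) = -J/4 - J*M/4)
h = -5/2 (h = -¼*10*(1 + 0) = -¼*10*1 = -5/2 ≈ -2.5000)
((-24 - 1*(-9)) + ((81 - 19)*(h + 39) - 1*(-72))) + 178 = ((-24 - 1*(-9)) + ((81 - 19)*(-5/2 + 39) - 1*(-72))) + 178 = ((-24 + 9) + (62*(73/2) + 72)) + 178 = (-15 + (2263 + 72)) + 178 = (-15 + 2335) + 178 = 2320 + 178 = 2498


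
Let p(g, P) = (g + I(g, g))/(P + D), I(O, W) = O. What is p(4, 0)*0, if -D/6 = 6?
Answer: 0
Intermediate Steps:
D = -36 (D = -6*6 = -36)
p(g, P) = 2*g/(-36 + P) (p(g, P) = (g + g)/(P - 36) = (2*g)/(-36 + P) = 2*g/(-36 + P))
p(4, 0)*0 = (2*4/(-36 + 0))*0 = (2*4/(-36))*0 = (2*4*(-1/36))*0 = -2/9*0 = 0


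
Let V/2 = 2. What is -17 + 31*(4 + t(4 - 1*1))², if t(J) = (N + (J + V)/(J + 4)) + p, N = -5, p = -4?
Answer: 479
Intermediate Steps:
V = 4 (V = 2*2 = 4)
t(J) = -8 (t(J) = (-5 + (J + 4)/(J + 4)) - 4 = (-5 + (4 + J)/(4 + J)) - 4 = (-5 + 1) - 4 = -4 - 4 = -8)
-17 + 31*(4 + t(4 - 1*1))² = -17 + 31*(4 - 8)² = -17 + 31*(-4)² = -17 + 31*16 = -17 + 496 = 479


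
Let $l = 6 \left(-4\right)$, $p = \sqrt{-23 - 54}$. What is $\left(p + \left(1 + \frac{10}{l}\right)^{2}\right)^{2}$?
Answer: $- \frac{1594271}{20736} + \frac{49 i \sqrt{77}}{72} \approx -76.884 + 5.9718 i$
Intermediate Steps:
$p = i \sqrt{77}$ ($p = \sqrt{-77} = i \sqrt{77} \approx 8.775 i$)
$l = -24$
$\left(p + \left(1 + \frac{10}{l}\right)^{2}\right)^{2} = \left(i \sqrt{77} + \left(1 + \frac{10}{-24}\right)^{2}\right)^{2} = \left(i \sqrt{77} + \left(1 + 10 \left(- \frac{1}{24}\right)\right)^{2}\right)^{2} = \left(i \sqrt{77} + \left(1 - \frac{5}{12}\right)^{2}\right)^{2} = \left(i \sqrt{77} + \left(\frac{7}{12}\right)^{2}\right)^{2} = \left(i \sqrt{77} + \frac{49}{144}\right)^{2} = \left(\frac{49}{144} + i \sqrt{77}\right)^{2}$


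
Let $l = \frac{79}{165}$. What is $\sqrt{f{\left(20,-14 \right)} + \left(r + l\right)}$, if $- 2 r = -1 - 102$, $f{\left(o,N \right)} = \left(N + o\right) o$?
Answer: $\frac{\sqrt{18728490}}{330} \approx 13.114$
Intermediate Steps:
$f{\left(o,N \right)} = o \left(N + o\right)$
$l = \frac{79}{165}$ ($l = 79 \cdot \frac{1}{165} = \frac{79}{165} \approx 0.47879$)
$r = \frac{103}{2}$ ($r = - \frac{-1 - 102}{2} = \left(- \frac{1}{2}\right) \left(-103\right) = \frac{103}{2} \approx 51.5$)
$\sqrt{f{\left(20,-14 \right)} + \left(r + l\right)} = \sqrt{20 \left(-14 + 20\right) + \left(\frac{103}{2} + \frac{79}{165}\right)} = \sqrt{20 \cdot 6 + \frac{17153}{330}} = \sqrt{120 + \frac{17153}{330}} = \sqrt{\frac{56753}{330}} = \frac{\sqrt{18728490}}{330}$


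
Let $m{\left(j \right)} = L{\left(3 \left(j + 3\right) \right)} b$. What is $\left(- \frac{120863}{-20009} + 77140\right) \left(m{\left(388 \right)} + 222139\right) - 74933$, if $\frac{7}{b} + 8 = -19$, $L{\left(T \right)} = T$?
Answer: $\frac{181284453510097}{10593} \approx 1.7114 \cdot 10^{10}$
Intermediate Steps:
$b = - \frac{7}{27}$ ($b = \frac{7}{-8 - 19} = \frac{7}{-27} = 7 \left(- \frac{1}{27}\right) = - \frac{7}{27} \approx -0.25926$)
$m{\left(j \right)} = - \frac{7}{3} - \frac{7 j}{9}$ ($m{\left(j \right)} = 3 \left(j + 3\right) \left(- \frac{7}{27}\right) = 3 \left(3 + j\right) \left(- \frac{7}{27}\right) = \left(9 + 3 j\right) \left(- \frac{7}{27}\right) = - \frac{7}{3} - \frac{7 j}{9}$)
$\left(- \frac{120863}{-20009} + 77140\right) \left(m{\left(388 \right)} + 222139\right) - 74933 = \left(- \frac{120863}{-20009} + 77140\right) \left(\left(- \frac{7}{3} - \frac{2716}{9}\right) + 222139\right) - 74933 = \left(\left(-120863\right) \left(- \frac{1}{20009}\right) + 77140\right) \left(\left(- \frac{7}{3} - \frac{2716}{9}\right) + 222139\right) - 74933 = \left(\frac{120863}{20009} + 77140\right) \left(- \frac{2737}{9} + 222139\right) - 74933 = \frac{1543615123}{20009} \cdot \frac{1996514}{9} - 74933 = \frac{181285247275366}{10593} - 74933 = \frac{181284453510097}{10593}$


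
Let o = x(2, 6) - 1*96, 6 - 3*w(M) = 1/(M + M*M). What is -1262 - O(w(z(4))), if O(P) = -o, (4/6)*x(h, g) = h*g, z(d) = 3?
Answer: -1340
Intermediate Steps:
x(h, g) = 3*g*h/2 (x(h, g) = 3*(h*g)/2 = 3*(g*h)/2 = 3*g*h/2)
w(M) = 2 - 1/(3*(M + M²)) (w(M) = 2 - 1/(3*(M + M*M)) = 2 - 1/(3*(M + M²)))
o = -78 (o = (3/2)*6*2 - 1*96 = 18 - 96 = -78)
O(P) = 78 (O(P) = -1*(-78) = 78)
-1262 - O(w(z(4))) = -1262 - 1*78 = -1262 - 78 = -1340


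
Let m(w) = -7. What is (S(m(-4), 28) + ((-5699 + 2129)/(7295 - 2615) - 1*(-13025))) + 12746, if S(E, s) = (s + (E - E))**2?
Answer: 4142461/156 ≈ 26554.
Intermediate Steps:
S(E, s) = s**2 (S(E, s) = (s + 0)**2 = s**2)
(S(m(-4), 28) + ((-5699 + 2129)/(7295 - 2615) - 1*(-13025))) + 12746 = (28**2 + ((-5699 + 2129)/(7295 - 2615) - 1*(-13025))) + 12746 = (784 + (-3570/4680 + 13025)) + 12746 = (784 + (-3570*1/4680 + 13025)) + 12746 = (784 + (-119/156 + 13025)) + 12746 = (784 + 2031781/156) + 12746 = 2154085/156 + 12746 = 4142461/156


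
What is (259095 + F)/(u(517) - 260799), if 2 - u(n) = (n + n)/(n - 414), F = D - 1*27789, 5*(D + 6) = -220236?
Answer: -32145064/44771875 ≈ -0.71797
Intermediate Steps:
D = -220266/5 (D = -6 + (1/5)*(-220236) = -6 - 220236/5 = -220266/5 ≈ -44053.)
F = -359211/5 (F = -220266/5 - 1*27789 = -220266/5 - 27789 = -359211/5 ≈ -71842.)
u(n) = 2 - 2*n/(-414 + n) (u(n) = 2 - (n + n)/(n - 414) = 2 - 2*n/(-414 + n))
(259095 + F)/(u(517) - 260799) = (259095 - 359211/5)/(-828/(-414 + 517) - 260799) = 936264/(5*(-828/103 - 260799)) = 936264/(5*(-26863125/103)) = (936264/5)*(-103/26863125) = -32145064/44771875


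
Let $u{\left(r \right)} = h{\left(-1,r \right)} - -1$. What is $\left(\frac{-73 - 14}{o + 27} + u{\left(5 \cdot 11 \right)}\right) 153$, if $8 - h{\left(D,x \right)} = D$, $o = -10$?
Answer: $747$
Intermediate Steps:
$h{\left(D,x \right)} = 8 - D$
$u{\left(r \right)} = 10$ ($u{\left(r \right)} = \left(8 - -1\right) - -1 = \left(8 + 1\right) + 1 = 9 + 1 = 10$)
$\left(\frac{-73 - 14}{o + 27} + u{\left(5 \cdot 11 \right)}\right) 153 = \left(\frac{-73 - 14}{-10 + 27} + 10\right) 153 = \left(- \frac{87}{17} + 10\right) 153 = \frac{83}{17} \cdot 153 = 747$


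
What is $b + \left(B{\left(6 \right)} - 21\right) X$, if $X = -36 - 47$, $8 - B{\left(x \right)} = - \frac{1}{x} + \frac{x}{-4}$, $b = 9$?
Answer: $\frac{2849}{3} \approx 949.67$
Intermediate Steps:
$B{\left(x \right)} = 8 + \frac{1}{x} + \frac{x}{4}$ ($B{\left(x \right)} = 8 - \left(- \frac{1}{x} + \frac{x}{-4}\right) = 8 - \left(- \frac{1}{x} + x \left(- \frac{1}{4}\right)\right) = 8 - \left(- \frac{1}{x} - \frac{x}{4}\right) = 8 + \left(\frac{1}{x} + \frac{x}{4}\right) = 8 + \frac{1}{x} + \frac{x}{4}$)
$X = -83$
$b + \left(B{\left(6 \right)} - 21\right) X = 9 + \left(\left(8 + \frac{1}{6} + \frac{1}{4} \cdot 6\right) - 21\right) \left(-83\right) = 9 + \left(\left(8 + \frac{1}{6} + \frac{3}{2}\right) - 21\right) \left(-83\right) = 9 + \left(\frac{29}{3} - 21\right) \left(-83\right) = 9 - - \frac{2822}{3} = 9 + \frac{2822}{3} = \frac{2849}{3}$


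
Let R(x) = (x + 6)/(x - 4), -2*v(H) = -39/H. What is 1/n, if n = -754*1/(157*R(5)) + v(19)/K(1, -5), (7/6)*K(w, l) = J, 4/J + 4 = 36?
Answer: 32813/299988 ≈ 0.10938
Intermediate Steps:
J = ⅛ (J = 4/(-4 + 36) = 4/32 = 4*(1/32) = ⅛ ≈ 0.12500)
K(w, l) = 3/28 (K(w, l) = (6/7)*(⅛) = 3/28)
v(H) = 39/(2*H) (v(H) = -(-39)/(2*H) = 39/(2*H))
R(x) = (6 + x)/(-4 + x)
n = 299988/32813 (n = -754*(-4 + 5)/(157*(6 + 5)) + ((39/2)/19)/(3/28) = -754/((11/1)*157) + ((39/2)*(1/19))*(28/3) = -754/((1*11)*157) + (39/38)*(28/3) = -754/(11*157) + 182/19 = -754/1727 + 182/19 = 299988/32813 ≈ 9.1423)
1/n = 1/(299988/32813) = 32813/299988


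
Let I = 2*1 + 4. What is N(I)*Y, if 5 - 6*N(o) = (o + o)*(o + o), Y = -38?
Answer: 2641/3 ≈ 880.33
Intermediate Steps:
I = 6 (I = 2 + 4 = 6)
N(o) = ⅚ - 2*o²/3 (N(o) = ⅚ - (o + o)*(o + o)/6 = ⅚ - 2*o*2*o/6 = ⅚ - 2*o²/3)
N(I)*Y = (⅚ - ⅔*6²)*(-38) = (⅚ - ⅔*36)*(-38) = (⅚ - 24)*(-38) = -139/6*(-38) = 2641/3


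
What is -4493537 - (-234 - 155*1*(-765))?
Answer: -4611878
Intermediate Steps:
-4493537 - (-234 - 155*1*(-765)) = -4493537 - (-234 - 155*(-765)) = -4493537 - (-234 + 118575) = -4493537 - 1*118341 = -4493537 - 118341 = -4611878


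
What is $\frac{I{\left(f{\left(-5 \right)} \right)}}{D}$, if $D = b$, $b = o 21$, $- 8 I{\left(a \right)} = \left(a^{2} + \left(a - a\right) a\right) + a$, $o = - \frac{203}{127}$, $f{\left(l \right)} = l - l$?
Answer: $0$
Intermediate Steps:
$f{\left(l \right)} = 0$
$o = - \frac{203}{127}$ ($o = \left(-203\right) \frac{1}{127} = - \frac{203}{127} \approx -1.5984$)
$I{\left(a \right)} = - \frac{a}{8} - \frac{a^{2}}{8}$ ($I{\left(a \right)} = - \frac{\left(a^{2} + \left(a - a\right) a\right) + a}{8} = - \frac{\left(a^{2} + 0 a\right) + a}{8} = - \frac{\left(a^{2} + 0\right) + a}{8} = - \frac{a^{2} + a}{8} = - \frac{a + a^{2}}{8} = - \frac{a}{8} - \frac{a^{2}}{8}$)
$b = - \frac{4263}{127}$ ($b = \left(- \frac{203}{127}\right) 21 = - \frac{4263}{127} \approx -33.567$)
$D = - \frac{4263}{127} \approx -33.567$
$\frac{I{\left(f{\left(-5 \right)} \right)}}{D} = \frac{\left(- \frac{1}{8}\right) 0 \left(1 + 0\right)}{- \frac{4263}{127}} = \left(- \frac{1}{8}\right) 0 \cdot 1 \left(- \frac{127}{4263}\right) = 0 \left(- \frac{127}{4263}\right) = 0$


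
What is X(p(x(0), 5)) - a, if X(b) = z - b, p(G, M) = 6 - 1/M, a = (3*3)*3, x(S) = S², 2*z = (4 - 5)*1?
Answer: -333/10 ≈ -33.300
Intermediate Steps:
z = -½ (z = ((4 - 5)*1)/2 = (-1*1)/2 = (½)*(-1) = -½ ≈ -0.50000)
a = 27 (a = 9*3 = 27)
X(b) = -½ - b
X(p(x(0), 5)) - a = (-½ - (6 - 1/5)) - 1*27 = (-½ - (6 - 1*⅕)) - 27 = (-½ - (6 - ⅕)) - 27 = (-½ - 1*29/5) - 27 = (-½ - 29/5) - 27 = -63/10 - 27 = -333/10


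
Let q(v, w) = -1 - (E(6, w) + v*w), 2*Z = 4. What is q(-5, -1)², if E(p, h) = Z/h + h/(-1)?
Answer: 25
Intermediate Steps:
Z = 2 (Z = (½)*4 = 2)
E(p, h) = -h + 2/h (E(p, h) = 2/h + h/(-1) = 2/h + h*(-1) = 2/h - h = -h + 2/h)
q(v, w) = -1 + w - 2/w - v*w (q(v, w) = -1 - ((-w + 2/w) + v*w) = -1 - (-w + 2/w + v*w) = -1 + (w - 2/w - v*w) = -1 + w - 2/w - v*w)
q(-5, -1)² = (-1 - 1 - 2/(-1) - 1*(-5)*(-1))² = (-1 - 1 - 2*(-1) - 5)² = (-1 - 1 + 2 - 5)² = (-5)² = 25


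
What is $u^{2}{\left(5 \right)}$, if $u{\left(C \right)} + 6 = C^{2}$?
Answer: $361$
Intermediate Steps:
$u{\left(C \right)} = -6 + C^{2}$
$u^{2}{\left(5 \right)} = \left(-6 + 5^{2}\right)^{2} = \left(-6 + 25\right)^{2} = 19^{2} = 361$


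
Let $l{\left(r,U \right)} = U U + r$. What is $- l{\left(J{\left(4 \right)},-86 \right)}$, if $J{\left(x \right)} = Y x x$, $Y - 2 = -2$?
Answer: $-7396$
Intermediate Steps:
$Y = 0$ ($Y = 2 - 2 = 0$)
$J{\left(x \right)} = 0$ ($J{\left(x \right)} = 0 x x = 0 x = 0$)
$l{\left(r,U \right)} = r + U^{2}$ ($l{\left(r,U \right)} = U^{2} + r = r + U^{2}$)
$- l{\left(J{\left(4 \right)},-86 \right)} = - (0 + \left(-86\right)^{2}) = - (0 + 7396) = \left(-1\right) 7396 = -7396$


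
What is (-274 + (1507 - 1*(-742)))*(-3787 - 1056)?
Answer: -9564925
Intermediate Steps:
(-274 + (1507 - 1*(-742)))*(-3787 - 1056) = (-274 + (1507 + 742))*(-4843) = (-274 + 2249)*(-4843) = 1975*(-4843) = -9564925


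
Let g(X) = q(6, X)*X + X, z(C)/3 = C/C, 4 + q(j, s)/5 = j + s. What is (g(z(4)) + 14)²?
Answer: 8464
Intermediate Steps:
q(j, s) = -20 + 5*j + 5*s (q(j, s) = -20 + 5*(j + s) = -20 + (5*j + 5*s) = -20 + 5*j + 5*s)
z(C) = 3 (z(C) = 3*(C/C) = 3*1 = 3)
g(X) = X + X*(10 + 5*X) (g(X) = (-20 + 5*6 + 5*X)*X + X = (-20 + 30 + 5*X)*X + X = (10 + 5*X)*X + X = X*(10 + 5*X) + X = X + X*(10 + 5*X))
(g(z(4)) + 14)² = (3*(11 + 5*3) + 14)² = (3*(11 + 15) + 14)² = (3*26 + 14)² = (78 + 14)² = 92² = 8464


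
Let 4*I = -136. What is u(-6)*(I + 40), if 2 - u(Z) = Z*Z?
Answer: -204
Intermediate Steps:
I = -34 (I = (¼)*(-136) = -34)
u(Z) = 2 - Z² (u(Z) = 2 - Z*Z = 2 - Z²)
u(-6)*(I + 40) = (2 - 1*(-6)²)*(-34 + 40) = (2 - 1*36)*6 = (2 - 36)*6 = -34*6 = -204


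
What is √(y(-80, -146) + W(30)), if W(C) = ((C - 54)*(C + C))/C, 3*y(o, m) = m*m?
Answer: 2*√15879/3 ≈ 84.008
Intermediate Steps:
y(o, m) = m²/3 (y(o, m) = (m*m)/3 = m²/3)
W(C) = -108 + 2*C (W(C) = ((-54 + C)*(2*C))/C = (2*C*(-54 + C))/C = -108 + 2*C)
√(y(-80, -146) + W(30)) = √((⅓)*(-146)² + (-108 + 2*30)) = √((⅓)*21316 + (-108 + 60)) = √(21316/3 - 48) = √(21172/3) = 2*√15879/3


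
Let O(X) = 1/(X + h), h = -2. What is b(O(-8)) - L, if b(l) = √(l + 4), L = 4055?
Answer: -4055 + √390/10 ≈ -4053.0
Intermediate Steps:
O(X) = 1/(-2 + X) (O(X) = 1/(X - 2) = 1/(-2 + X))
b(l) = √(4 + l)
b(O(-8)) - L = √(4 + 1/(-2 - 8)) - 1*4055 = √(4 + 1/(-10)) - 4055 = √(4 - ⅒) - 4055 = √(39/10) - 4055 = √390/10 - 4055 = -4055 + √390/10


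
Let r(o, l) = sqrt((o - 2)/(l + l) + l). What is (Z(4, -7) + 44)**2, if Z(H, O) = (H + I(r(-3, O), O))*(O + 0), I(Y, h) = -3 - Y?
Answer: (74 + I*sqrt(1302))**2/4 ≈ 1043.5 + 1335.1*I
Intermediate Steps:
r(o, l) = sqrt(l + (-2 + o)/(2*l)) (r(o, l) = sqrt((-2 + o)/((2*l)) + l) = sqrt((-2 + o)*(1/(2*l)) + l) = sqrt((-2 + o)/(2*l) + l) = sqrt(l + (-2 + o)/(2*l)))
Z(H, O) = O*(-3 + H - sqrt(2)*sqrt((-5 + 2*O**2)/O)/2) (Z(H, O) = (H + (-3 - sqrt(2)*sqrt((-2 - 3 + 2*O**2)/O)/2))*(O + 0) = (H + (-3 - sqrt(2)*sqrt((-5 + 2*O**2)/O)/2))*O = (-3 + H - sqrt(2)*sqrt((-5 + 2*O**2)/O)/2)*O = O*(-3 + H - sqrt(2)*sqrt((-5 + 2*O**2)/O)/2))
(Z(4, -7) + 44)**2 = ((1/2)*(-7)*(-6 + 2*4 - sqrt(2)*sqrt((-5 + 2*(-7)**2)/(-7))) + 44)**2 = ((1/2)*(-7)*(-6 + 8 - sqrt(2)*sqrt(-(-5 + 2*49)/7)) + 44)**2 = ((1/2)*(-7)*(-6 + 8 - sqrt(2)*sqrt(-(-5 + 98)/7)) + 44)**2 = ((1/2)*(-7)*(-6 + 8 - sqrt(2)*sqrt(-1/7*93)) + 44)**2 = ((1/2)*(-7)*(-6 + 8 - sqrt(2)*sqrt(-93/7)) + 44)**2 = ((1/2)*(-7)*(-6 + 8 - sqrt(2)*I*sqrt(651)/7) + 44)**2 = ((1/2)*(-7)*(-6 + 8 - I*sqrt(1302)/7) + 44)**2 = ((1/2)*(-7)*(2 - I*sqrt(1302)/7) + 44)**2 = ((-7 + I*sqrt(1302)/2) + 44)**2 = (37 + I*sqrt(1302)/2)**2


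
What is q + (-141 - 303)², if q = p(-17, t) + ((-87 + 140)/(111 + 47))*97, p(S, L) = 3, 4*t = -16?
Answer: 31153103/158 ≈ 1.9717e+5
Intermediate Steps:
t = -4 (t = (¼)*(-16) = -4)
q = 5615/158 (q = 3 + ((-87 + 140)/(111 + 47))*97 = 3 + (53/158)*97 = 3 + 5141/158 = 5615/158 ≈ 35.538)
q + (-141 - 303)² = 5615/158 + (-141 - 303)² = 5615/158 + (-444)² = 5615/158 + 197136 = 31153103/158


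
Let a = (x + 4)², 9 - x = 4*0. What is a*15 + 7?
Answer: 2542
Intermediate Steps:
x = 9 (x = 9 - 4*0 = 9 - 1*0 = 9 + 0 = 9)
a = 169 (a = (9 + 4)² = 13² = 169)
a*15 + 7 = 169*15 + 7 = 2535 + 7 = 2542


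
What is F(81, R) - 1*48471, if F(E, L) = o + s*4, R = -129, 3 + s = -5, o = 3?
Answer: -48500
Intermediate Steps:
s = -8 (s = -3 - 5 = -8)
F(E, L) = -29 (F(E, L) = 3 - 8*4 = 3 - 32 = -29)
F(81, R) - 1*48471 = -29 - 1*48471 = -29 - 48471 = -48500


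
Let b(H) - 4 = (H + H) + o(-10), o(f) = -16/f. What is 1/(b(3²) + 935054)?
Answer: 5/4675388 ≈ 1.0694e-6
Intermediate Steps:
b(H) = 28/5 + 2*H (b(H) = 4 + ((H + H) - 16/(-10)) = 4 + (2*H - 16*(-⅒)) = 4 + (2*H + 8/5) = 4 + (8/5 + 2*H) = 28/5 + 2*H)
1/(b(3²) + 935054) = 1/((28/5 + 2*3²) + 935054) = 1/((28/5 + 2*9) + 935054) = 1/((28/5 + 18) + 935054) = 1/(118/5 + 935054) = 1/(4675388/5) = 5/4675388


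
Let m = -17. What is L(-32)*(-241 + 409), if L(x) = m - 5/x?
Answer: -11319/4 ≈ -2829.8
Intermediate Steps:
L(x) = -17 - 5/x
L(-32)*(-241 + 409) = (-17 - 5/(-32))*(-241 + 409) = (-17 - 5*(-1/32))*168 = (-17 + 5/32)*168 = -539/32*168 = -11319/4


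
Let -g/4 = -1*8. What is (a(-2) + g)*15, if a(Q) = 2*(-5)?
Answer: 330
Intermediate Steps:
g = 32 (g = -(-4)*8 = -4*(-8) = 32)
a(Q) = -10
(a(-2) + g)*15 = (-10 + 32)*15 = 22*15 = 330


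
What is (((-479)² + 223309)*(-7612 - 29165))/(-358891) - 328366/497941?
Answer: 637768581344588/13746657187 ≈ 46394.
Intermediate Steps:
(((-479)² + 223309)*(-7612 - 29165))/(-358891) - 328366/497941 = ((229441 + 223309)*(-36777))*(-1/358891) - 328366*1/497941 = (452750*(-36777))*(-1/358891) - 328366/497941 = -16650786750*(-1/358891) - 328366/497941 = 1280829750/27607 - 328366/497941 = 637768581344588/13746657187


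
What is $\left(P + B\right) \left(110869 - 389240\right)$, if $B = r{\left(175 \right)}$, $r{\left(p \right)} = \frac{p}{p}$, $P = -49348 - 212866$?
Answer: $72992495023$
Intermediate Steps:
$P = -262214$ ($P = -49348 - 212866 = -262214$)
$r{\left(p \right)} = 1$
$B = 1$
$\left(P + B\right) \left(110869 - 389240\right) = \left(-262214 + 1\right) \left(110869 - 389240\right) = \left(-262213\right) \left(-278371\right) = 72992495023$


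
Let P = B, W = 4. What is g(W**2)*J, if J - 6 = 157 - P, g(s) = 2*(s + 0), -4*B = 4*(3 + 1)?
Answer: 5344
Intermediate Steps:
B = -4 (B = -(3 + 1) = -4 ≈ -4.0000)
P = -4
g(s) = 2*s
J = 167 (J = 6 + (157 - 1*(-4)) = 6 + (157 + 4) = 6 + 161 = 167)
g(W**2)*J = (2*4**2)*167 = (2*16)*167 = 32*167 = 5344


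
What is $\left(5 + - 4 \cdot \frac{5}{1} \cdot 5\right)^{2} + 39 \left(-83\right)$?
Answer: $5788$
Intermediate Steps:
$\left(5 + - 4 \cdot \frac{5}{1} \cdot 5\right)^{2} + 39 \left(-83\right) = \left(5 + - 4 \cdot 5 \cdot 1 \cdot 5\right)^{2} - 3237 = \left(5 + \left(-4\right) 5 \cdot 5\right)^{2} - 3237 = \left(5 - 100\right)^{2} - 3237 = \left(-95\right)^{2} - 3237 = 9025 - 3237 = 5788$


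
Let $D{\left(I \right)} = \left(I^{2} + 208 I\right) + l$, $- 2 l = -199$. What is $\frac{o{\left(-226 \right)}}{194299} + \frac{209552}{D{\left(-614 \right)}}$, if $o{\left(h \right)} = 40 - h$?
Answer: $\frac{11652022874}{13844275619} \approx 0.84165$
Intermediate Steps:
$l = \frac{199}{2}$ ($l = \left(- \frac{1}{2}\right) \left(-199\right) = \frac{199}{2} \approx 99.5$)
$D{\left(I \right)} = \frac{199}{2} + I^{2} + 208 I$ ($D{\left(I \right)} = \left(I^{2} + 208 I\right) + \frac{199}{2} = \frac{199}{2} + I^{2} + 208 I$)
$\frac{o{\left(-226 \right)}}{194299} + \frac{209552}{D{\left(-614 \right)}} = \frac{40 - -226}{194299} + \frac{209552}{\frac{199}{2} + \left(-614\right)^{2} + 208 \left(-614\right)} = \left(40 + 226\right) \frac{1}{194299} + \frac{209552}{\frac{199}{2} + 376996 - 127712} = 266 \cdot \frac{1}{194299} + \frac{209552}{\frac{498767}{2}} = \frac{38}{27757} + 209552 \cdot \frac{2}{498767} = \frac{38}{27757} + \frac{419104}{498767} = \frac{11652022874}{13844275619}$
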